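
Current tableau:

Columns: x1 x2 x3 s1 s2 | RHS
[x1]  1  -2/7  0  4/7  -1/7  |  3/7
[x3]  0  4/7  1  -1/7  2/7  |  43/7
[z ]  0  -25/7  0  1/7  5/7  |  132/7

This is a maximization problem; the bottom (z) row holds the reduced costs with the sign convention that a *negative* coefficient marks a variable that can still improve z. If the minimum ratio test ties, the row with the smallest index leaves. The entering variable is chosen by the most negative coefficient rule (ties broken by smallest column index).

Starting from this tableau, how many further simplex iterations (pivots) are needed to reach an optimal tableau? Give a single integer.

pivot: x2 in, x3 out → z = 229/4
pivot: s1 in, x1 out → z = 125/2
No improving column remains; optimal.

2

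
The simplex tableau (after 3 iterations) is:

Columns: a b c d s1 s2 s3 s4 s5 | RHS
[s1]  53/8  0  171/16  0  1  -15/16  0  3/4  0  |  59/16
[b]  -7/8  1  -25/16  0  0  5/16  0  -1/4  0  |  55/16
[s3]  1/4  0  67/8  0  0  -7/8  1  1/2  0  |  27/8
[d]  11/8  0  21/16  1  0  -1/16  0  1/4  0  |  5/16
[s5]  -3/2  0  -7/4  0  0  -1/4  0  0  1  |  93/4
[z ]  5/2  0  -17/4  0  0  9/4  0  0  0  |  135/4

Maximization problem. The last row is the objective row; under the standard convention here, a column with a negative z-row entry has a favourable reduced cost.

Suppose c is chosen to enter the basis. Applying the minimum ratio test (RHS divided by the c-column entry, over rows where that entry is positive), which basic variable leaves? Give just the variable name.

d

Ratios: row 1 (s1): (59/16)/(171/16) = 59/171; row 2 (b): entry -25/16 ≤ 0, skip; row 3 (s3): (27/8)/(67/8) = 27/67; row 4 (d): (5/16)/(21/16) = 5/21; row 5 (s5): entry -7/4 ≤ 0, skip.
Minimum ratio 5/21 is in the d row, so d leaves.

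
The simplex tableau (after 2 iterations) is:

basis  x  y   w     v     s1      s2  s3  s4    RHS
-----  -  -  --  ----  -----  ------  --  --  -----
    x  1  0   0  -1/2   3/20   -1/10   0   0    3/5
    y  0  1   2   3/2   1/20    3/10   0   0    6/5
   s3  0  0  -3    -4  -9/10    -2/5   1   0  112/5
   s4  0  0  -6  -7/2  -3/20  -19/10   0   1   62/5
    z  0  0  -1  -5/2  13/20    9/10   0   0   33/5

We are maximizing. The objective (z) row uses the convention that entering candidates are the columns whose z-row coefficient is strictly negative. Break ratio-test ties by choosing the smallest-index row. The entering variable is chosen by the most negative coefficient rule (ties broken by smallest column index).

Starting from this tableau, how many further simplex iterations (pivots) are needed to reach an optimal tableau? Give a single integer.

1

pivot: v in, y out → z = 43/5
No improving column remains; optimal.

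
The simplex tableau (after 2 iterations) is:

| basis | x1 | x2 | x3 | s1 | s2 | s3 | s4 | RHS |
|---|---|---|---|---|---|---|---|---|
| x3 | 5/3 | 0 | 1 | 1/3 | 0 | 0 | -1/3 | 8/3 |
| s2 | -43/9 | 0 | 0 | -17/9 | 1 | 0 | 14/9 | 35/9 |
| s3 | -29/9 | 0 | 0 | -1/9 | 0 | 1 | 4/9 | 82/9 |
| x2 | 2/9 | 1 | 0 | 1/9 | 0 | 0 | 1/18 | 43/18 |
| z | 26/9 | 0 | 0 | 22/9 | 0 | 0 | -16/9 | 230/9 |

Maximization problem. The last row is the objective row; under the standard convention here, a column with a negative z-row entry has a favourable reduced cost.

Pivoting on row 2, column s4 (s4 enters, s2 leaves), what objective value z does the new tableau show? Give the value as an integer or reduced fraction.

Minimum ratio for s4: (35/9)/(14/9) = 5/2.
z changes by −(z-row coeff of s4)·ratio = −(-16/9)·(5/2) = 40/9.
New z = 230/9 + (40/9) = 30.

30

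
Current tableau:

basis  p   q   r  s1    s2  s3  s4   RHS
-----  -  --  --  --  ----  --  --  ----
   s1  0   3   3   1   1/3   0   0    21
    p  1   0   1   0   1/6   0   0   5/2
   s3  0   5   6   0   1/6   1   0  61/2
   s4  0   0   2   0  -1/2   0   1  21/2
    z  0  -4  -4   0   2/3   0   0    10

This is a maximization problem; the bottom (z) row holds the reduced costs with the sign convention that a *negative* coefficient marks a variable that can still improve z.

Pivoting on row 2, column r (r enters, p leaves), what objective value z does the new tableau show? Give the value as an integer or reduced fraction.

Minimum ratio for r: (5/2)/1 = 5/2.
z changes by −(z-row coeff of r)·ratio = −(-4)·(5/2) = 10.
New z = 10 + 10 = 20.

20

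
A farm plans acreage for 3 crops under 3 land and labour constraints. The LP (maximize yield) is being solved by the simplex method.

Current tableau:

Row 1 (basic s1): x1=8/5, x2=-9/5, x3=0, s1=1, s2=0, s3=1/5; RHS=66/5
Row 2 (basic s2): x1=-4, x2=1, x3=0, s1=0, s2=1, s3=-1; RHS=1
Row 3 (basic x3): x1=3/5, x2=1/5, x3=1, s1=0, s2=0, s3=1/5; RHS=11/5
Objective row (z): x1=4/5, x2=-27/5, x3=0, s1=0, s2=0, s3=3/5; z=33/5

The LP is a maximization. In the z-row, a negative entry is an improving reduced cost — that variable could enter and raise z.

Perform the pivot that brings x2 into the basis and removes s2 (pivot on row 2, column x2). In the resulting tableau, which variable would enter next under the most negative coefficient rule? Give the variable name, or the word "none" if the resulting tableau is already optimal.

x1

Pivot element 1. New z-row = old z-row − (-27/5)·(row 2/1).
Updated z-row coefficients: x1: -104/5, x2: 0, x3: 0, s1: 0, s2: 27/5, s3: -24/5.
The most negative is -104/5 in column x1, so x1 would enter next.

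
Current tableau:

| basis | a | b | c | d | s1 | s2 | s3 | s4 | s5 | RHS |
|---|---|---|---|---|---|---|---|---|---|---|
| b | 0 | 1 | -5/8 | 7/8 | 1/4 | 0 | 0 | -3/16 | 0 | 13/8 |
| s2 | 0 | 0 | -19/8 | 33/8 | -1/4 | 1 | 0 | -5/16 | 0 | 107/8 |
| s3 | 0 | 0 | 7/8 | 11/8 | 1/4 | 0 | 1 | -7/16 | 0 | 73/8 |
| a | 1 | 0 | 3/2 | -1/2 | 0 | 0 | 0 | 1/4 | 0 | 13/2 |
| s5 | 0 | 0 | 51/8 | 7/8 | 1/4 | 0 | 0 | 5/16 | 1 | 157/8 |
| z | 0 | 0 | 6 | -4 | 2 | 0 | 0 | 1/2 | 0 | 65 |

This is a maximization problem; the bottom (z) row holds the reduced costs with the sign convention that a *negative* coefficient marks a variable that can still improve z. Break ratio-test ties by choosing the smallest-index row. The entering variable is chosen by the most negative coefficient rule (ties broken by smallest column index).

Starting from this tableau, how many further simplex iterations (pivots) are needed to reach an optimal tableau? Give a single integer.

2

pivot: d in, b out → z = 507/7
pivot: s4 in, s2 out → z = 76
No improving column remains; optimal.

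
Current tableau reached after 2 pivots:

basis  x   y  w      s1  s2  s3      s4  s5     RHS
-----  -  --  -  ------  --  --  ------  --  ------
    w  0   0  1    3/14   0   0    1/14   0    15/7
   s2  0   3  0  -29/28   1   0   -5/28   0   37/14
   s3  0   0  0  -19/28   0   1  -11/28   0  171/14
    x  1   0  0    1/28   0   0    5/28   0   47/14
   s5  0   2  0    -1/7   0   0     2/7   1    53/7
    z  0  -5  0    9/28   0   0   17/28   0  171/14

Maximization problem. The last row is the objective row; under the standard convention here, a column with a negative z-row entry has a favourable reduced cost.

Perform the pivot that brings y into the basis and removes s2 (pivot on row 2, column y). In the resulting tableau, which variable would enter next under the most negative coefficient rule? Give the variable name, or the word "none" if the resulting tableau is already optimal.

Pivot element 3. New z-row = old z-row − (-5)·(row 2/3).
Updated z-row coefficients: x: 0, y: 0, w: 0, s1: -59/42, s2: 5/3, s3: 0, s4: 13/42, s5: 0.
The most negative is -59/42 in column s1, so s1 would enter next.

s1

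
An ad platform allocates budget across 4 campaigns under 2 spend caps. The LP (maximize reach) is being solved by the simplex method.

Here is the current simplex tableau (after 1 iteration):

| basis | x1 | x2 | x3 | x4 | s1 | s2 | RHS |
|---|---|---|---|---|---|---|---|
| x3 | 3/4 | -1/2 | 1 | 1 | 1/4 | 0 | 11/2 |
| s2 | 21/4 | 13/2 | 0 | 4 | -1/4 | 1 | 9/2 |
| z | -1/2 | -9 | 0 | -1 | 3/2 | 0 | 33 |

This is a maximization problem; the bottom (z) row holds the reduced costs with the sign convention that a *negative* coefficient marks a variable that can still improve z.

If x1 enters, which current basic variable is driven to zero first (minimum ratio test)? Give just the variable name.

s2

Ratios: row 1 (x3): (11/2)/(3/4) = 22/3; row 2 (s2): (9/2)/(21/4) = 6/7.
Minimum ratio 6/7 is in the s2 row, so s2 leaves.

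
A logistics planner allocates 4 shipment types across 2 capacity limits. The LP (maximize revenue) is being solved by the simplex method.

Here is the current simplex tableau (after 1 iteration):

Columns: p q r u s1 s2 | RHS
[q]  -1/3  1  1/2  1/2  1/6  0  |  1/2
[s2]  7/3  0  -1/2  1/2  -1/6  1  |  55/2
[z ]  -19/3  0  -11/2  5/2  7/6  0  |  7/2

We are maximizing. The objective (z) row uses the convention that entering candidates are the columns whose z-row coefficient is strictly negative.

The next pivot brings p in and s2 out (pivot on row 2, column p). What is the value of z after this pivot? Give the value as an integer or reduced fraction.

Minimum ratio for p: (55/2)/(7/3) = 165/14.
z changes by −(z-row coeff of p)·ratio = −(-19/3)·(165/14) = 1045/14.
New z = 7/2 + (1045/14) = 547/7.

547/7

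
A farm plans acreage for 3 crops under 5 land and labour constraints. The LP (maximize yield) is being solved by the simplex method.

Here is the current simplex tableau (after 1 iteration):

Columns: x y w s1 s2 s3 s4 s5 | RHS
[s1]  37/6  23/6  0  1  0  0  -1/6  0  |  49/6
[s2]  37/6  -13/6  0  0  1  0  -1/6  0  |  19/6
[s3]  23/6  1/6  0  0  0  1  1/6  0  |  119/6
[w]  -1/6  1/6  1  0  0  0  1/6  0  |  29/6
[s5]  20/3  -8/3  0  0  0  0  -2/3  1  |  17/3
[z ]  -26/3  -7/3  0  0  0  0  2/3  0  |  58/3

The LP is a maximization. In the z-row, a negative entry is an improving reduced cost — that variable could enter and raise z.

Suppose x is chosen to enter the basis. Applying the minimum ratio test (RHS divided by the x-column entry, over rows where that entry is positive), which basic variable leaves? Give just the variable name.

s2

Ratios: row 1 (s1): (49/6)/(37/6) = 49/37; row 2 (s2): (19/6)/(37/6) = 19/37; row 3 (s3): (119/6)/(23/6) = 119/23; row 4 (w): entry -1/6 ≤ 0, skip; row 5 (s5): (17/3)/(20/3) = 17/20.
Minimum ratio 19/37 is in the s2 row, so s2 leaves.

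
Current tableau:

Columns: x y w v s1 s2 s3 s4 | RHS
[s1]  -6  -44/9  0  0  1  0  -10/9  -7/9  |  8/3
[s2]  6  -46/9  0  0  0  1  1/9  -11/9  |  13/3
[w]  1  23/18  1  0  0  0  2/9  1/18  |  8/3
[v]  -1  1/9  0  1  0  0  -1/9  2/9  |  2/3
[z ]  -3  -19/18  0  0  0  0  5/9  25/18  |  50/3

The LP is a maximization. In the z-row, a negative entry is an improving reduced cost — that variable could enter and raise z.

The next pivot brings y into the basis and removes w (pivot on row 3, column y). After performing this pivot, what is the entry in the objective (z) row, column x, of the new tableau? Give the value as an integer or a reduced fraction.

-50/23

Pivot element is row 3, column y: 23/18.
Normalize row 3: new (row 3, x) = 1/(23/18) = 18/23.
z-row ← z-row − (-19/18)·(new row 3): -3 − (-19/18)·(18/23) = -50/23.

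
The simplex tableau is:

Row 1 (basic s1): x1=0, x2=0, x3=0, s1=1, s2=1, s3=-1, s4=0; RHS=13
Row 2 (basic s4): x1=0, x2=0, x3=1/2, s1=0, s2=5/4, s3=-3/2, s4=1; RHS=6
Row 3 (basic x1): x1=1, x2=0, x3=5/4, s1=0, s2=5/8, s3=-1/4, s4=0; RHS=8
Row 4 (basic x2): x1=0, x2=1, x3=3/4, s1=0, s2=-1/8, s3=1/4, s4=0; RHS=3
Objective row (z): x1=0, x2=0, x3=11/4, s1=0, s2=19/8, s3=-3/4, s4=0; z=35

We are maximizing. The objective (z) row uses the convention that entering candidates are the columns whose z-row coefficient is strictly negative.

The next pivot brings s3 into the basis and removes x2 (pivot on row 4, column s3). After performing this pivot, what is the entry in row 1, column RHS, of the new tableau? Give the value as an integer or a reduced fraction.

Pivot element is row 4, column s3: 1/4.
Normalize row 4: new (row 4, RHS) = 3/(1/4) = 12.
row 1 ← row 1 − (-1)·(new row 4): 13 − (-1)·12 = 25.

25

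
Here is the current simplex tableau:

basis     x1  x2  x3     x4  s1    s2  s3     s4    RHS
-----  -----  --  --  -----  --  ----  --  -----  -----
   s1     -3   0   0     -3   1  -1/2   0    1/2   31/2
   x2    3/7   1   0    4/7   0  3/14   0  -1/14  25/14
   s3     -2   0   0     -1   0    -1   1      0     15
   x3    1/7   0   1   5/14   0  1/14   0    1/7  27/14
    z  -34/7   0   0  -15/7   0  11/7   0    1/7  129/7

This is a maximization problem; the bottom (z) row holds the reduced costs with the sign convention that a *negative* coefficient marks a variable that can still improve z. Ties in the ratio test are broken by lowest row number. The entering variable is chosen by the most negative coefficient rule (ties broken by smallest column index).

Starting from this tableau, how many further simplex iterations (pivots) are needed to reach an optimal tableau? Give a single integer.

2

pivot: x1 in, x2 out → z = 116/3
pivot: s4 in, x3 out → z = 44
No improving column remains; optimal.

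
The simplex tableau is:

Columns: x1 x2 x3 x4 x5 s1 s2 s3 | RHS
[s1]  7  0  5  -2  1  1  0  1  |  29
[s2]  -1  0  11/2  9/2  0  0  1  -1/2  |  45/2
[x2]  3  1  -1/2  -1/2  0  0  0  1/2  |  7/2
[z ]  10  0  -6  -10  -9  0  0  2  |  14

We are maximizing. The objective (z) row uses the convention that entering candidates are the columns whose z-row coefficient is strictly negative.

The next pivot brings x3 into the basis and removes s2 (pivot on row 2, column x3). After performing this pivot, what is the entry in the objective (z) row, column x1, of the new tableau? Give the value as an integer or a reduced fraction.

98/11

Pivot element is row 2, column x3: 11/2.
Normalize row 2: new (row 2, x1) = (-1)/(11/2) = -2/11.
z-row ← z-row − (-6)·(new row 2): 10 − (-6)·(-2/11) = 98/11.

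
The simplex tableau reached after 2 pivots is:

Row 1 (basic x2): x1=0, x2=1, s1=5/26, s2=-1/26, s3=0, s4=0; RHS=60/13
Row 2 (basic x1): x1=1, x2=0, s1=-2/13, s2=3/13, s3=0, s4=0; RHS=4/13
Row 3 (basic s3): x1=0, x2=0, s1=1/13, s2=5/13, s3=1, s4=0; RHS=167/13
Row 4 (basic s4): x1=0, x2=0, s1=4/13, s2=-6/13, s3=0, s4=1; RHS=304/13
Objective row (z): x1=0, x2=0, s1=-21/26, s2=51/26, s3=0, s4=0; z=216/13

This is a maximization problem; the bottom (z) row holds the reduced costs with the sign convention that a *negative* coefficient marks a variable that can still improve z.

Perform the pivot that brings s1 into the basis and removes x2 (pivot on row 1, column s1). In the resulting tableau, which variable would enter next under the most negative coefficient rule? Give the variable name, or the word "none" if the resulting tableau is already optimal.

Pivot element 5/26. New z-row = old z-row − (-21/26)·(row 1/(5/26)).
Updated z-row coefficients: x1: 0, x2: 21/5, s1: 0, s2: 9/5, s3: 0, s4: 0.
No coefficient is strictly negative; the tableau after this pivot is optimal.

none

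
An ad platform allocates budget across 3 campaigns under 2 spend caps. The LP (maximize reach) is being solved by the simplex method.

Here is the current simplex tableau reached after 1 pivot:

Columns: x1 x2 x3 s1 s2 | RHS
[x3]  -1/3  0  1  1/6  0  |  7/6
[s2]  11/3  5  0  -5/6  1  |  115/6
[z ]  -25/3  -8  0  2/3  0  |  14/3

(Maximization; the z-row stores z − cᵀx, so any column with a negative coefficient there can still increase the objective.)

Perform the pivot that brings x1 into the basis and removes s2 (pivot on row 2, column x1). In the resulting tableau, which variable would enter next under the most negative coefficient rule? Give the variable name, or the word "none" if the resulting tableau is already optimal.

Pivot element 11/3. New z-row = old z-row − (-25/3)·(row 2/(11/3)).
Updated z-row coefficients: x1: 0, x2: 37/11, x3: 0, s1: -27/22, s2: 25/11.
The most negative is -27/22 in column s1, so s1 would enter next.

s1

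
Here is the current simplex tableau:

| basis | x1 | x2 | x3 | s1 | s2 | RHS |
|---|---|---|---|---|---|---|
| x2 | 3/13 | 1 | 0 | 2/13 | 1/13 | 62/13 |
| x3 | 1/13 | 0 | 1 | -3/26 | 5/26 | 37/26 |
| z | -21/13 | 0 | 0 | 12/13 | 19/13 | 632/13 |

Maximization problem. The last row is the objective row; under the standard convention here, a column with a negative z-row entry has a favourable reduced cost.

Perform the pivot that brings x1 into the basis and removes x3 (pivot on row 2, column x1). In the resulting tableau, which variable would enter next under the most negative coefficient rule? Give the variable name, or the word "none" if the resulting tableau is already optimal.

Pivot element 1/13. New z-row = old z-row − (-21/13)·(row 2/(1/13)).
Updated z-row coefficients: x1: 0, x2: 0, x3: 21, s1: -3/2, s2: 11/2.
The most negative is -3/2 in column s1, so s1 would enter next.

s1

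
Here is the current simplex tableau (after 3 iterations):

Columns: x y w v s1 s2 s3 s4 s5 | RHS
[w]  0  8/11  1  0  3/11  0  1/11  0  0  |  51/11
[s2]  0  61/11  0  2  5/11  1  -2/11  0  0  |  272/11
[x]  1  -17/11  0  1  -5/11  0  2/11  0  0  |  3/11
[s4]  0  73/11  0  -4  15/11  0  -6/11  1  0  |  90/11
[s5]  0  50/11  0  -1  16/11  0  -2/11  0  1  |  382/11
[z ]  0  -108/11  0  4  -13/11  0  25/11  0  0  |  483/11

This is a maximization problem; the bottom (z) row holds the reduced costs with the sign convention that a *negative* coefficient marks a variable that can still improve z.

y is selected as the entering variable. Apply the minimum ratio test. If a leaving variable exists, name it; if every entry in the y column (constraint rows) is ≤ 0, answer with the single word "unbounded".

s4

Ratios: row 1 (w): (51/11)/(8/11) = 51/8; row 2 (s2): (272/11)/(61/11) = 272/61; row 3 (x): entry -17/11 ≤ 0, skip; row 4 (s4): (90/11)/(73/11) = 90/73; row 5 (s5): (382/11)/(50/11) = 191/25.
Minimum ratio is in the s4 row, so s4 leaves.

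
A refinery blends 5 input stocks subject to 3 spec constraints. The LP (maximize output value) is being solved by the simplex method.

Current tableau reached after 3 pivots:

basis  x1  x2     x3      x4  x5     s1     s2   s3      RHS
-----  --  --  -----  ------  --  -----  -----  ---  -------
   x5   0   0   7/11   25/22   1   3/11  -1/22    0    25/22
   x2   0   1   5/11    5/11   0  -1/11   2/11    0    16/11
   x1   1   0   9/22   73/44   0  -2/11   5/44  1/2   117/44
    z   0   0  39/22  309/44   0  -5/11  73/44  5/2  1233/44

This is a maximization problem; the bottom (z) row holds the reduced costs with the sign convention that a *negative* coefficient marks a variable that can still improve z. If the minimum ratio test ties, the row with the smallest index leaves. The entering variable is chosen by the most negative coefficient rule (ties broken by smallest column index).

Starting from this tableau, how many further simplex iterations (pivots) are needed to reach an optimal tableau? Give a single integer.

1

pivot: s1 in, x5 out → z = 359/12
No improving column remains; optimal.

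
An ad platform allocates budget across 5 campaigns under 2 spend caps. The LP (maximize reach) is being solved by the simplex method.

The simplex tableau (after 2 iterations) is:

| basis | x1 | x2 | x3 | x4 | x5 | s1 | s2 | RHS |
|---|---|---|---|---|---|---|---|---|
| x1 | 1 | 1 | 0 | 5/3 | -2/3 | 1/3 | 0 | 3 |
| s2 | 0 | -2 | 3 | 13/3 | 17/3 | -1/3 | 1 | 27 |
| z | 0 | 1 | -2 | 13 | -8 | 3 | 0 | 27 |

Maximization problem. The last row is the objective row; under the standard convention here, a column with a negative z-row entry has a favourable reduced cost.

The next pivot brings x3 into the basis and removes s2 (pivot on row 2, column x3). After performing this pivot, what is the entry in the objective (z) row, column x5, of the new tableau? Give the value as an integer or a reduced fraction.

-38/9

Pivot element is row 2, column x3: 3.
Normalize row 2: new (row 2, x5) = (17/3)/3 = 17/9.
z-row ← z-row − (-2)·(new row 2): -8 − (-2)·(17/9) = -38/9.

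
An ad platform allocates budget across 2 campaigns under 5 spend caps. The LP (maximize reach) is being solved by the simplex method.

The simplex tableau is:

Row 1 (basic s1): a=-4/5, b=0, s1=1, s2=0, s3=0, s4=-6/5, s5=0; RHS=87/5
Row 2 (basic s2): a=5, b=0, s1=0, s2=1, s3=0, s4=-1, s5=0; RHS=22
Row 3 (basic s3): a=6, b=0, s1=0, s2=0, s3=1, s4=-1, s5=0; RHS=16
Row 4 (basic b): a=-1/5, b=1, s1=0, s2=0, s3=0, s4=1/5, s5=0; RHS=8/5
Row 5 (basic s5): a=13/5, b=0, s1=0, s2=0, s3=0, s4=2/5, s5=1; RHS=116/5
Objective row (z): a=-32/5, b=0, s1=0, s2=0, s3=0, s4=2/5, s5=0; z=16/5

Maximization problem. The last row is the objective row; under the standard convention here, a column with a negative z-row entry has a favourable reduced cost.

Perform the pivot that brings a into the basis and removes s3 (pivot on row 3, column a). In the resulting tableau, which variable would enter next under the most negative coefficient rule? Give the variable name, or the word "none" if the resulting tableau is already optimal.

s4

Pivot element 6. New z-row = old z-row − (-32/5)·(row 3/6).
Updated z-row coefficients: a: 0, b: 0, s1: 0, s2: 0, s3: 16/15, s4: -2/3, s5: 0.
The most negative is -2/3 in column s4, so s4 would enter next.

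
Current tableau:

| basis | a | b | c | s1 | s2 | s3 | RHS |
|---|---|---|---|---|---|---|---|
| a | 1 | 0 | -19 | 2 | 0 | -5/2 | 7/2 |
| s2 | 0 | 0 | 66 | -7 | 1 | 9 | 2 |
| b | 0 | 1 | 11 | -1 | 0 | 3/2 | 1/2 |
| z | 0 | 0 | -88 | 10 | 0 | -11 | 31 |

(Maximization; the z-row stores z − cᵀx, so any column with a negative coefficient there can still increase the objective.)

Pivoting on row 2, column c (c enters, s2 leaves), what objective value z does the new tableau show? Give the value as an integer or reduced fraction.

Minimum ratio for c: 2/66 = 1/33.
z changes by −(z-row coeff of c)·ratio = −(-88)·(1/33) = 8/3.
New z = 31 + (8/3) = 101/3.

101/3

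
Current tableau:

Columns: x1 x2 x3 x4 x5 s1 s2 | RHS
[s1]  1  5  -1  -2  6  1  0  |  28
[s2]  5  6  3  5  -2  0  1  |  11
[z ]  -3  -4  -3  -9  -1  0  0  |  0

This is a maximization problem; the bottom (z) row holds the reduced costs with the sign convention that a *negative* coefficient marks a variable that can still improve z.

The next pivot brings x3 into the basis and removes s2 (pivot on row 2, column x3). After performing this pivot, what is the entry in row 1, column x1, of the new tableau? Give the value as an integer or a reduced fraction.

Pivot element is row 2, column x3: 3.
Normalize row 2: new (row 2, x1) = 5/3 = 5/3.
row 1 ← row 1 − (-1)·(new row 2): 1 − (-1)·(5/3) = 8/3.

8/3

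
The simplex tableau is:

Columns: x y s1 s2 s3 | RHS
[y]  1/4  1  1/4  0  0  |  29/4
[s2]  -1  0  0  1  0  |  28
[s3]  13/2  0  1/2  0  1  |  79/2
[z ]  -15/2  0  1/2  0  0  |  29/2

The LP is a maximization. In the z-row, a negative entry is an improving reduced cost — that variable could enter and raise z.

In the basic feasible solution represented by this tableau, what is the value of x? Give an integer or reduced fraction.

0

x is nonbasic (not in the basis column), so its value in the current BFS is 0.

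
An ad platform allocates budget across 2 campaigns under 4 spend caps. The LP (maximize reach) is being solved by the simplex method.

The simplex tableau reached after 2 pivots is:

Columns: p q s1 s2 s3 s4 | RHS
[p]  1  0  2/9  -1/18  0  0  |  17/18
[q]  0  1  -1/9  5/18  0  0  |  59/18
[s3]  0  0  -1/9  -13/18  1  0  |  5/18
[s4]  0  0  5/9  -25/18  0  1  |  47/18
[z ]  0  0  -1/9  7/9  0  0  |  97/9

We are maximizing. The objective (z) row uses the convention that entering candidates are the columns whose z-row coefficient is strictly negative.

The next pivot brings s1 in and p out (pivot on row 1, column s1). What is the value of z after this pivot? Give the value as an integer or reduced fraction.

45/4

Minimum ratio for s1: (17/18)/(2/9) = 17/4.
z changes by −(z-row coeff of s1)·ratio = −(-1/9)·(17/4) = 17/36.
New z = 97/9 + (17/36) = 45/4.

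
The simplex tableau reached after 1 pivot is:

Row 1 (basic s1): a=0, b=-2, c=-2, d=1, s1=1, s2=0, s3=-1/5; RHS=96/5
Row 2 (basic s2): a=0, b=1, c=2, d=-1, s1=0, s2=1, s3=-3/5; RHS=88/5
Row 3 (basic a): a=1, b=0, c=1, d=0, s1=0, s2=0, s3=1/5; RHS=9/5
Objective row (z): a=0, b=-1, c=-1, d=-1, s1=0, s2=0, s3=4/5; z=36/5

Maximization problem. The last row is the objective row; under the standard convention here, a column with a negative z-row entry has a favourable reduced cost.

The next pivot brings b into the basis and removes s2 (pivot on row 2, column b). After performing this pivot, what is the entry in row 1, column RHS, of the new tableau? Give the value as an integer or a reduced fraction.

272/5

Pivot element is row 2, column b: 1.
Normalize row 2: new (row 2, RHS) = (88/5)/1 = 88/5.
row 1 ← row 1 − (-2)·(new row 2): 96/5 − (-2)·(88/5) = 272/5.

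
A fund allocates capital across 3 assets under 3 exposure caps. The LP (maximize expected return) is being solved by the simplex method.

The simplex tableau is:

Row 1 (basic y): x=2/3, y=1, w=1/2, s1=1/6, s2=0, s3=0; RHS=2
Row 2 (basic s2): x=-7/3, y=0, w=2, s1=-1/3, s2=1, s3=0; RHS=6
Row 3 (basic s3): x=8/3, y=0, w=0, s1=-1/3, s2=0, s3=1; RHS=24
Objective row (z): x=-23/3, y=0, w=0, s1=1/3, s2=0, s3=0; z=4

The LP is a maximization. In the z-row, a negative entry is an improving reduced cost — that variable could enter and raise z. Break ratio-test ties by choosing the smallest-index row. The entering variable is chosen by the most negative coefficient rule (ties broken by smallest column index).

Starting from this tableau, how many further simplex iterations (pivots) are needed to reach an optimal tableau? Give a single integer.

1

pivot: x in, y out → z = 27
No improving column remains; optimal.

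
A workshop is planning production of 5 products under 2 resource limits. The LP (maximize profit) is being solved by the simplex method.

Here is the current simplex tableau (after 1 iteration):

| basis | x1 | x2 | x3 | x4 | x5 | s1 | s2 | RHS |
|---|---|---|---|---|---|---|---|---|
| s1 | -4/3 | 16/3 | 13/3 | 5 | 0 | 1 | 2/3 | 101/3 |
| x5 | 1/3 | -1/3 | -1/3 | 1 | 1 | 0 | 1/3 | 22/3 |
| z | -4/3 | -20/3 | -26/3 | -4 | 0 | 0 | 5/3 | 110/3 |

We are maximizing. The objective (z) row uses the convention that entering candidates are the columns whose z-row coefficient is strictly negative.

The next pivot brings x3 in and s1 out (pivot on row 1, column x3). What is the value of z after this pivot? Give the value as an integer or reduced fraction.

Minimum ratio for x3: (101/3)/(13/3) = 101/13.
z changes by −(z-row coeff of x3)·ratio = −(-26/3)·(101/13) = 202/3.
New z = 110/3 + (202/3) = 104.

104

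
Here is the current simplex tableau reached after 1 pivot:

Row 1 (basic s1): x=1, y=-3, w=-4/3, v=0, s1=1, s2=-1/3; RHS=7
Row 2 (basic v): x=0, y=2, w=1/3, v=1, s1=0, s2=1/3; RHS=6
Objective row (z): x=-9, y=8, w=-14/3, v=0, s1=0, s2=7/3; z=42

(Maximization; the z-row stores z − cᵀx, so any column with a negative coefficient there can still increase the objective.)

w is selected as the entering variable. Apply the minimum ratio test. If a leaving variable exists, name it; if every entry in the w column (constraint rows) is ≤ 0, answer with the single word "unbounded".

Ratios: row 1 (s1): entry -4/3 ≤ 0, skip; row 2 (v): 6/(1/3) = 18.
Minimum ratio is in the v row, so v leaves.

v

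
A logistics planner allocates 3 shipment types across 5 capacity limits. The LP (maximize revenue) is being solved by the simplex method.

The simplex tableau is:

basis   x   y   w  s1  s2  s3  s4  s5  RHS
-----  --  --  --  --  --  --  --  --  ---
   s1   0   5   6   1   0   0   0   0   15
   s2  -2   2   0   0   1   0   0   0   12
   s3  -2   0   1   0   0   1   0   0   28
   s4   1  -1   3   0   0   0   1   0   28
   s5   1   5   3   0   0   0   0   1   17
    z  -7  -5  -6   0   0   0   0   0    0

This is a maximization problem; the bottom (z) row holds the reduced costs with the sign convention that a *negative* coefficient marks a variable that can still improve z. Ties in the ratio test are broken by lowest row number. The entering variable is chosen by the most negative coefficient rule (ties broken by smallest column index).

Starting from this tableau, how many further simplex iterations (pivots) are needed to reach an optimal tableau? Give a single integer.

pivot: x in, s5 out → z = 119
No improving column remains; optimal.

1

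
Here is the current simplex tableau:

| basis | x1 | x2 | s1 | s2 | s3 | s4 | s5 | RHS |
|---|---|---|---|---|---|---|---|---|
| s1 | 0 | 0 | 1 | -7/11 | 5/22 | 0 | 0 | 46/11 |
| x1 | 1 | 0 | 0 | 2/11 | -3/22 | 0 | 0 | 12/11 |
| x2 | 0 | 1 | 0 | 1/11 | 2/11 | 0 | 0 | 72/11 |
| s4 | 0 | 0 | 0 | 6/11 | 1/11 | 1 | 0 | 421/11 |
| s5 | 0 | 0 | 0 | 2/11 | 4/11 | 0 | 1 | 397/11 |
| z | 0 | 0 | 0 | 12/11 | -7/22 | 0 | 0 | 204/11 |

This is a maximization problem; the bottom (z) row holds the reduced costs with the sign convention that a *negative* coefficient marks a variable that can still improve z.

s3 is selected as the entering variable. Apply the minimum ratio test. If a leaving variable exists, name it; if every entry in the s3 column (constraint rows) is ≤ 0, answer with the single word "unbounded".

Ratios: row 1 (s1): (46/11)/(5/22) = 92/5; row 2 (x1): entry -3/22 ≤ 0, skip; row 3 (x2): (72/11)/(2/11) = 36; row 4 (s4): (421/11)/(1/11) = 421; row 5 (s5): (397/11)/(4/11) = 397/4.
Minimum ratio is in the s1 row, so s1 leaves.

s1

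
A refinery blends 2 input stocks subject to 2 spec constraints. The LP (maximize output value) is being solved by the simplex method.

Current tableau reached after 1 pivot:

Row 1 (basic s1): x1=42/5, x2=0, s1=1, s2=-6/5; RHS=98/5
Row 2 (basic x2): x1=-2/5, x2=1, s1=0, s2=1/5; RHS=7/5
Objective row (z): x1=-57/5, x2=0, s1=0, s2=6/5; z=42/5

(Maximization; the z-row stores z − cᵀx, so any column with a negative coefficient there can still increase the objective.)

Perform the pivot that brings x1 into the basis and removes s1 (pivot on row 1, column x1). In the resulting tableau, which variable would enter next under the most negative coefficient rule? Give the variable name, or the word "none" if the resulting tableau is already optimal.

Pivot element 42/5. New z-row = old z-row − (-57/5)·(row 1/(42/5)).
Updated z-row coefficients: x1: 0, x2: 0, s1: 19/14, s2: -3/7.
The most negative is -3/7 in column s2, so s2 would enter next.

s2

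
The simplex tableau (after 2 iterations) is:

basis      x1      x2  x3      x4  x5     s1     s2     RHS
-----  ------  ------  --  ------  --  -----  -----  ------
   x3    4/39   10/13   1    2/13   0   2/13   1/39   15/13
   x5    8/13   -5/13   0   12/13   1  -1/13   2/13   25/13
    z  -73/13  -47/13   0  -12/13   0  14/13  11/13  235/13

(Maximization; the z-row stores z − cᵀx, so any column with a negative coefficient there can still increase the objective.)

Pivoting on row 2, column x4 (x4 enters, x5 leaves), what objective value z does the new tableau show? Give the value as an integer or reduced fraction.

Minimum ratio for x4: (25/13)/(12/13) = 25/12.
z changes by −(z-row coeff of x4)·ratio = −(-12/13)·(25/12) = 25/13.
New z = 235/13 + (25/13) = 20.

20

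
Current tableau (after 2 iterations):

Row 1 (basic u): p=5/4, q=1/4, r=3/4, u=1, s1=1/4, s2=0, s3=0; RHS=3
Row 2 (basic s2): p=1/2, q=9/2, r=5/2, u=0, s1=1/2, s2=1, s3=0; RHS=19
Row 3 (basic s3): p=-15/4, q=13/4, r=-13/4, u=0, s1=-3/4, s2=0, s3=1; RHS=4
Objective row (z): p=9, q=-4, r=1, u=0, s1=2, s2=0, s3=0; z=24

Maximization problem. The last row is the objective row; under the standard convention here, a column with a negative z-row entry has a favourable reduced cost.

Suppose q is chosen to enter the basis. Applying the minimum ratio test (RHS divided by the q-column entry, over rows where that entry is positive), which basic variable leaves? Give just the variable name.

s3

Ratios: row 1 (u): 3/(1/4) = 12; row 2 (s2): 19/(9/2) = 38/9; row 3 (s3): 4/(13/4) = 16/13.
Minimum ratio 16/13 is in the s3 row, so s3 leaves.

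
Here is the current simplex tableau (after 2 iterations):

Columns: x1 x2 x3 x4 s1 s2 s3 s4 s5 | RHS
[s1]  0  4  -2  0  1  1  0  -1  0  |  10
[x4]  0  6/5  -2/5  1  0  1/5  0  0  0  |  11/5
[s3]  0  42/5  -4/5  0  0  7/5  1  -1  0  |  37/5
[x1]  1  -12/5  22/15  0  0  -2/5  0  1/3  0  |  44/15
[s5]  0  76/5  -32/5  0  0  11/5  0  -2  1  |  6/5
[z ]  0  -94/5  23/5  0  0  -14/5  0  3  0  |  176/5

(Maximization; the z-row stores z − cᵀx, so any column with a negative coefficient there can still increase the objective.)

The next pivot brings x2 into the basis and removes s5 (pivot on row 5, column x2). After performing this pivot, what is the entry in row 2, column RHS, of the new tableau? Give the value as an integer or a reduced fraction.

40/19

Pivot element is row 5, column x2: 76/5.
Normalize row 5: new (row 5, RHS) = (6/5)/(76/5) = 3/38.
row 2 ← row 2 − (6/5)·(new row 5): 11/5 − (6/5)·(3/38) = 40/19.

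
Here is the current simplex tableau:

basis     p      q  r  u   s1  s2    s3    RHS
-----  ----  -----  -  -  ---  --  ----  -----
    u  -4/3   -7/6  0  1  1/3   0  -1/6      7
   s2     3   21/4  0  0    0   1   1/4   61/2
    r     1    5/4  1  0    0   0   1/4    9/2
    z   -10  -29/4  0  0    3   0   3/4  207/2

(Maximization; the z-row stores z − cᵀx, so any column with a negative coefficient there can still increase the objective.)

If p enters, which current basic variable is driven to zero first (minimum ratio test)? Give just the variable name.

Ratios: row 1 (u): entry -4/3 ≤ 0, skip; row 2 (s2): (61/2)/3 = 61/6; row 3 (r): (9/2)/1 = 9/2.
Minimum ratio 9/2 is in the r row, so r leaves.

r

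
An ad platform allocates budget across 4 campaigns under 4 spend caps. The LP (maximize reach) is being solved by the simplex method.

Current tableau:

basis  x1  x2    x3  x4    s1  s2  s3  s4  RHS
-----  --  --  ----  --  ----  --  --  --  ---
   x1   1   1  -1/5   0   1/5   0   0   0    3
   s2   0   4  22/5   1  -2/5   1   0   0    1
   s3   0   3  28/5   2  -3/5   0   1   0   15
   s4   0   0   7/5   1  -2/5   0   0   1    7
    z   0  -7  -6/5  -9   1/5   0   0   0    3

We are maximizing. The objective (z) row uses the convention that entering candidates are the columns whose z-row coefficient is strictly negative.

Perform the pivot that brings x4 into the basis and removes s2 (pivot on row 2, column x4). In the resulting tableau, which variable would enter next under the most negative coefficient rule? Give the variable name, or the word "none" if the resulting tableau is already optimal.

Pivot element 1. New z-row = old z-row − (-9)·(row 2/1).
Updated z-row coefficients: x1: 0, x2: 29, x3: 192/5, x4: 0, s1: -17/5, s2: 9, s3: 0, s4: 0.
The most negative is -17/5 in column s1, so s1 would enter next.

s1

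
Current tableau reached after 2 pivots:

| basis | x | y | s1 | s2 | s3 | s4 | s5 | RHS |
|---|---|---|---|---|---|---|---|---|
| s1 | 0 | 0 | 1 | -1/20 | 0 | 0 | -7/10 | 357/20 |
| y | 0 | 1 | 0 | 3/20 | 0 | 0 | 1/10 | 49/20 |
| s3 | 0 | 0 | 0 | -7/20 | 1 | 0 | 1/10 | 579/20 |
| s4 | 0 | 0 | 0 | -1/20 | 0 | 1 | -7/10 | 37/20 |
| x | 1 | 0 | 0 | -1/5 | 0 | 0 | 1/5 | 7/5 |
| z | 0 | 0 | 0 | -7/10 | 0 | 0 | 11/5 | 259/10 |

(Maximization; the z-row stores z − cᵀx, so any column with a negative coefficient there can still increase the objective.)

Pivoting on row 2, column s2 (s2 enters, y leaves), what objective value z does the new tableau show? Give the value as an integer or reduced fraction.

Minimum ratio for s2: (49/20)/(3/20) = 49/3.
z changes by −(z-row coeff of s2)·ratio = −(-7/10)·(49/3) = 343/30.
New z = 259/10 + (343/30) = 112/3.

112/3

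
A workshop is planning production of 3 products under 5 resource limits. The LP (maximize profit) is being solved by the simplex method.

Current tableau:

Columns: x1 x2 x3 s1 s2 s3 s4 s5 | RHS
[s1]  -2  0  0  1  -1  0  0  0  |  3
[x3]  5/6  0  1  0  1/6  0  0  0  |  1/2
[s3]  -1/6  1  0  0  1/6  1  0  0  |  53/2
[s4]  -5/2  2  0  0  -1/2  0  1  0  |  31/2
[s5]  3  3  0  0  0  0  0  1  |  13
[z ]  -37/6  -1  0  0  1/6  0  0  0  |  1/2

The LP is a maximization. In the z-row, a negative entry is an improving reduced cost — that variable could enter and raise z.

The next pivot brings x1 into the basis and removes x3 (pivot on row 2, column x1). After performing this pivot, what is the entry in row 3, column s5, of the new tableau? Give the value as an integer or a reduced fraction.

Pivot element is row 2, column x1: 5/6.
Normalize row 2: new (row 2, s5) = 0/(5/6) = 0.
row 3 ← row 3 − (-1/6)·(new row 2): 0 − (-1/6)·0 = 0.

0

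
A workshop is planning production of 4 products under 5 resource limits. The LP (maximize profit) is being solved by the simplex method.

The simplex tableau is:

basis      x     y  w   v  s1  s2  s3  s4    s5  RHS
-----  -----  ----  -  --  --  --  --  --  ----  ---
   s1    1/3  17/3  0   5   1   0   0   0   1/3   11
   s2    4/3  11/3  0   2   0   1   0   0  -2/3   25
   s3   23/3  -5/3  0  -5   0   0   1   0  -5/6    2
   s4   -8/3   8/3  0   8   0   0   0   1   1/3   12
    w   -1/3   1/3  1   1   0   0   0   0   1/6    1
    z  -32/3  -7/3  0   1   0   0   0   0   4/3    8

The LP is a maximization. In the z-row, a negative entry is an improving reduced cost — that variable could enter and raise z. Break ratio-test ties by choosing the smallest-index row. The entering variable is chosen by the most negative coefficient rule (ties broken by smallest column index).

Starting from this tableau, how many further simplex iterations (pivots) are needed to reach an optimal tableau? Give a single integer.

3

pivot: x in, s3 out → z = 248/23
pivot: v in, w out → z = 343/18
pivot: y in, s1 out → z = 43/2
No improving column remains; optimal.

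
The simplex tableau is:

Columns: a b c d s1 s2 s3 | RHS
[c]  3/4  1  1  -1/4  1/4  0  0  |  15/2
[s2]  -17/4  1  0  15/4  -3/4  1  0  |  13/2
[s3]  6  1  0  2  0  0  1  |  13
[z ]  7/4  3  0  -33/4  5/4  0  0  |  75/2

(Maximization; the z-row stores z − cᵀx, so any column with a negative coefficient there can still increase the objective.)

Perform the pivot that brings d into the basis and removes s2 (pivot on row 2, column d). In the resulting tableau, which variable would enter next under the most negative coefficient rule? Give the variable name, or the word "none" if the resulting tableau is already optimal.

Pivot element 15/4. New z-row = old z-row − (-33/4)·(row 2/(15/4)).
Updated z-row coefficients: a: -38/5, b: 26/5, c: 0, d: 0, s1: -2/5, s2: 11/5, s3: 0.
The most negative is -38/5 in column a, so a would enter next.

a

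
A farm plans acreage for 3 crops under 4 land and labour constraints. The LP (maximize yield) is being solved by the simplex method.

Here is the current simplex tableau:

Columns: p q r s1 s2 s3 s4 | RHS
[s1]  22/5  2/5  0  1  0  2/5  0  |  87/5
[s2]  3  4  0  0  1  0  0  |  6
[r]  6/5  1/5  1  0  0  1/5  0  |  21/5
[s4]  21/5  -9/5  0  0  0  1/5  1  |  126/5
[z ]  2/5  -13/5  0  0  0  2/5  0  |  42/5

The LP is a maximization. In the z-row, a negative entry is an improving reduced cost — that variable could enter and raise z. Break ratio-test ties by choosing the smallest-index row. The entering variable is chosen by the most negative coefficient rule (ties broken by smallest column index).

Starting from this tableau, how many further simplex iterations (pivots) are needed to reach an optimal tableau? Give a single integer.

pivot: q in, s2 out → z = 123/10
No improving column remains; optimal.

1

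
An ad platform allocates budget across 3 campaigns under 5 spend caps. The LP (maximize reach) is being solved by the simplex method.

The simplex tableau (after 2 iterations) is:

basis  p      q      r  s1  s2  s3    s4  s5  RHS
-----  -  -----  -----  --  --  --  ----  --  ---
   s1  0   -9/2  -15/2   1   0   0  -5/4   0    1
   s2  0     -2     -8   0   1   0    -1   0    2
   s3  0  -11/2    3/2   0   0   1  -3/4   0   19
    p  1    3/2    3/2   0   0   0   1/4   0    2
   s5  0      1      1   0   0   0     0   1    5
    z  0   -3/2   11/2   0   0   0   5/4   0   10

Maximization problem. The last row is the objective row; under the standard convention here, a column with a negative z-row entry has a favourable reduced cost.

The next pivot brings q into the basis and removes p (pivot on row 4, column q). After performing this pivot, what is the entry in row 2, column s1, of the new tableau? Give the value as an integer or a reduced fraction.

Pivot element is row 4, column q: 3/2.
Normalize row 4: new (row 4, s1) = 0/(3/2) = 0.
row 2 ← row 2 − (-2)·(new row 4): 0 − (-2)·0 = 0.

0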